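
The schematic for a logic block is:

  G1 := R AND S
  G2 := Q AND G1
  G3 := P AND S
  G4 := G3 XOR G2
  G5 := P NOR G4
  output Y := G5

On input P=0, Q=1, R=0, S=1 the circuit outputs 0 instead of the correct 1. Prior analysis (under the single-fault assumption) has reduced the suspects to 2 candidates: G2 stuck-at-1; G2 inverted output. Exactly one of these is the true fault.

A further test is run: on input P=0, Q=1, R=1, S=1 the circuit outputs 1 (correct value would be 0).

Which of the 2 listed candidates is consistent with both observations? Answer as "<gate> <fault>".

Evaluate each candidate on input P=0, Q=1, R=1, S=1:
  G2 stuck-at-1: G1=1, G2=1 [stuck-at-1], G3=0, G4=1, G5=0 → 0 — eliminated
  G2 inverted output: G1=1, G2=0 [inverted output], G3=0, G4=0, G5=1 → 1 — matches
Only G2 inverted output reproduces the observed 1.

G2 inverted output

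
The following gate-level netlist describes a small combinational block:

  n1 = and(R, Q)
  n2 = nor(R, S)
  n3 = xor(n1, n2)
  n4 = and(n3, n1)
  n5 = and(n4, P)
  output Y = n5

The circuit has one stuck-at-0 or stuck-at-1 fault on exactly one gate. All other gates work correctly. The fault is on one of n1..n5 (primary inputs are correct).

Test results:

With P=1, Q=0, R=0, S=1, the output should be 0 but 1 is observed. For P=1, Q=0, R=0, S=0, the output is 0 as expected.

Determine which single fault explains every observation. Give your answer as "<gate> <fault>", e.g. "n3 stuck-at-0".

Fault-free values for test 1 (P=1, Q=0, R=0, S=1): n1=0, n2=0, n3=0, n4=0, n5=0, giving Y=0. Observed 1.
Test 1: faults giving observed 1 are {n1 stuck-at-1, n4 stuck-at-1, n5 stuck-at-1}.
Test 2 (P=1, Q=0, R=0, S=0): fault-free n1=0, n2=1, n3=1, n4=0, n5=0 → 0; observed 0. Eliminates n4 stuck-at-1, n5 stuck-at-1.
Only n1 stuck-at-1 is consistent with every test.

n1 stuck-at-1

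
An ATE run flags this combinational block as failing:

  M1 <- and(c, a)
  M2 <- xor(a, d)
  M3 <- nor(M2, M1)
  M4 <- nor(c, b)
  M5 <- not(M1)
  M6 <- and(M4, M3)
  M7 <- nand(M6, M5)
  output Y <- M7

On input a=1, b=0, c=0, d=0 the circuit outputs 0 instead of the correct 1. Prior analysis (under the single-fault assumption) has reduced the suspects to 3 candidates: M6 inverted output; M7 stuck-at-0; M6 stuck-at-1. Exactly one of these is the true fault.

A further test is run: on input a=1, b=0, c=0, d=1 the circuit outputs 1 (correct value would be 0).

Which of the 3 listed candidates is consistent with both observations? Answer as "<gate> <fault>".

Evaluate each candidate on input a=1, b=0, c=0, d=1:
  M6 inverted output: M1=0, M2=0, M3=1, M4=1, M5=1, M6=0 [inverted output], M7=1 → 1 — matches
  M7 stuck-at-0: M1=0, M2=0, M3=1, M4=1, M5=1, M6=1, M7=0 [stuck-at-0] → 0 — eliminated
  M6 stuck-at-1: M1=0, M2=0, M3=1, M4=1, M5=1, M6=1 [stuck-at-1], M7=0 → 0 — eliminated
Only M6 inverted output reproduces the observed 1.

M6 inverted output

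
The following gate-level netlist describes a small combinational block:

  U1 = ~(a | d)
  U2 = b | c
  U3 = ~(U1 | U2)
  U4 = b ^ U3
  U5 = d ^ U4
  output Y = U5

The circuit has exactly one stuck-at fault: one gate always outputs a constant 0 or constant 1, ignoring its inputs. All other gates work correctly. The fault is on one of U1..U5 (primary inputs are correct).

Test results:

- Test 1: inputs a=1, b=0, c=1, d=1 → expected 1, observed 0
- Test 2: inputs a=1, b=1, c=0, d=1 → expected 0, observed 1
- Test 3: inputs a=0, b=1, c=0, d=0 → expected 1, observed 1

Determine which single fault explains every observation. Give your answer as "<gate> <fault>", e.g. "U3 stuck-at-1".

Fault-free values for test 1 (a=1, b=0, c=1, d=1): U1=0, U2=1, U3=0, U4=0, U5=1, giving Y=1. Observed 0.
Test 1: faults giving observed 0 are {U2 stuck-at-0, U3 stuck-at-1, U4 stuck-at-1, U5 stuck-at-0}.
Test 2 (a=1, b=1, c=0, d=1): fault-free U1=0, U2=1, U3=0, U4=1, U5=0 → 0; observed 1. Eliminates U4 stuck-at-1, U5 stuck-at-0.
Test 3 (a=0, b=1, c=0, d=0): fault-free U1=1, U2=1, U3=0, U4=1, U5=1 → 1; observed 1. Eliminates U3 stuck-at-1.
Only U2 stuck-at-0 is consistent with every test.

U2 stuck-at-0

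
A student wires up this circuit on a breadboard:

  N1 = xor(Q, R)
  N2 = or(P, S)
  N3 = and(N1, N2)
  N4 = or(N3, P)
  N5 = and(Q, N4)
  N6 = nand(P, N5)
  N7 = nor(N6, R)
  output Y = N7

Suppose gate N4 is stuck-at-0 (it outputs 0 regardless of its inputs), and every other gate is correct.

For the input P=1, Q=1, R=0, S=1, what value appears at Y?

0

Propagate with N4 forced: N1=1, N2=1, N3=1, N4=0 [stuck-at-0], N5=0, N6=1, N7=0.
So Y = 0. (Without the fault it would be 1.)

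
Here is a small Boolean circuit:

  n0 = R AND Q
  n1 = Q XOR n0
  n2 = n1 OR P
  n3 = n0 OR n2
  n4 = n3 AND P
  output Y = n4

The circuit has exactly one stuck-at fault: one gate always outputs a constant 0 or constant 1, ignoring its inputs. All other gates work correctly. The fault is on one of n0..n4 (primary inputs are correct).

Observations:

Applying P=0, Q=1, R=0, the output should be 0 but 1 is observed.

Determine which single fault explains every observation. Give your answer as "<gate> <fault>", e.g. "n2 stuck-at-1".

Fault-free values for test 1 (P=0, Q=1, R=0): n0=0, n1=1, n2=1, n3=1, n4=0, giving Y=0. Observed 1.
Test 1: faults giving observed 1 are {n4 stuck-at-1}.
Only n4 stuck-at-1 is consistent with every test.

n4 stuck-at-1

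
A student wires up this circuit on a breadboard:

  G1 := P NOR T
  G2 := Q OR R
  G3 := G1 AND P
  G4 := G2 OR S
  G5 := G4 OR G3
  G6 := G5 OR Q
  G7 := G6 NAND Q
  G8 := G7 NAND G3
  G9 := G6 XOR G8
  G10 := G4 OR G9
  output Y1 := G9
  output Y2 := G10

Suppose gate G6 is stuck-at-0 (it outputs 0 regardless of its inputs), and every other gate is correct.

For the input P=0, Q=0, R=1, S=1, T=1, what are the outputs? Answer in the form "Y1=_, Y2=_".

Y1=1, Y2=1

Propagate with G6 forced: G1=0, G2=1, G3=0, G4=1, G5=1, G6=0 [stuck-at-0], G7=1, G8=1, G9=1, G10=1.
So the outputs are Y1=1, Y2=1. (Without the fault they would be Y1=0, Y2=1.)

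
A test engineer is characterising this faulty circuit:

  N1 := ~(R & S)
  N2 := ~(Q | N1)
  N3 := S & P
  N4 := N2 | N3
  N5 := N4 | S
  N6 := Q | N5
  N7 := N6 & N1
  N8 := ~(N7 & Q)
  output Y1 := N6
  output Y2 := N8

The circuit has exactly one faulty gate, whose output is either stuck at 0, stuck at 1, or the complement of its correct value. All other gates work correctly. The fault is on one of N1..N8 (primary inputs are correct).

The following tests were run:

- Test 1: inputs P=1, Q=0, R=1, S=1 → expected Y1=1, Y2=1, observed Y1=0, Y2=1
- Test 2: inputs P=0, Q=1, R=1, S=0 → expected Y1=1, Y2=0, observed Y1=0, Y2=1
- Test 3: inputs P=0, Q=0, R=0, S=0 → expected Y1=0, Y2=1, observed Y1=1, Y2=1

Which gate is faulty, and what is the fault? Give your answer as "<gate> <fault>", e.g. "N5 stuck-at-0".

N6 inverted output

Fault-free values for test 1 (P=1, Q=0, R=1, S=1): N1=0, N2=1, N3=1, N4=1, N5=1, N6=1, N7=0, N8=1, giving Y1=1, Y2=1. Observed Y1=0, Y2=1.
Test 1: faults giving observed Y1=0, Y2=1 are {N5 stuck-at-0, N5 inverted output, N6 stuck-at-0, N6 inverted output}.
Test 2 (P=0, Q=1, R=1, S=0): fault-free N1=1, N2=0, N3=0, N4=0, N5=0, N6=1, N7=1, N8=0 → Y1=1, Y2=0; observed Y1=0, Y2=1. Eliminates N5 stuck-at-0, N5 inverted output.
Test 3 (P=0, Q=0, R=0, S=0): fault-free N1=1, N2=0, N3=0, N4=0, N5=0, N6=0, N7=0, N8=1 → Y1=0, Y2=1; observed Y1=1, Y2=1. Eliminates N6 stuck-at-0.
Only N6 inverted output is consistent with every test.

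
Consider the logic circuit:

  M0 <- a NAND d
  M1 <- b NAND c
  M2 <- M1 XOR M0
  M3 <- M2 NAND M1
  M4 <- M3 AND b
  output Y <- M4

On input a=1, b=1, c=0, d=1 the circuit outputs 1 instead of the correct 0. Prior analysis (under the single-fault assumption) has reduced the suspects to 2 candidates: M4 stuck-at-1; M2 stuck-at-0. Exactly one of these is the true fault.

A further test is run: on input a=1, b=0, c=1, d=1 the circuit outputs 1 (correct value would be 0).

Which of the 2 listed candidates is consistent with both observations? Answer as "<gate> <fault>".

M4 stuck-at-1

Evaluate each candidate on input a=1, b=0, c=1, d=1:
  M4 stuck-at-1: M0=0, M1=1, M2=1, M3=0, M4=1 [stuck-at-1] → 1 — matches
  M2 stuck-at-0: M0=0, M1=1, M2=0 [stuck-at-0], M3=1, M4=0 → 0 — eliminated
Only M4 stuck-at-1 reproduces the observed 1.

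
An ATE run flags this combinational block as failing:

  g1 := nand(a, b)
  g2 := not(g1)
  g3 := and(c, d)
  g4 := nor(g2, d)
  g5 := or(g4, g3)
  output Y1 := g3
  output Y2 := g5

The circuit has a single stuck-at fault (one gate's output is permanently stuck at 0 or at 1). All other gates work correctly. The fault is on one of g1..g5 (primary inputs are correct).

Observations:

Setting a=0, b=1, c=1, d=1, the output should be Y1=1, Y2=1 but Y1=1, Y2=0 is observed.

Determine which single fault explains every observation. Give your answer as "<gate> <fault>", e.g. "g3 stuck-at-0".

g5 stuck-at-0

Fault-free values for test 1 (a=0, b=1, c=1, d=1): g1=1, g2=0, g3=1, g4=0, g5=1, giving Y1=1, Y2=1. Observed Y1=1, Y2=0.
Test 1: faults giving observed Y1=1, Y2=0 are {g5 stuck-at-0}.
Only g5 stuck-at-0 is consistent with every test.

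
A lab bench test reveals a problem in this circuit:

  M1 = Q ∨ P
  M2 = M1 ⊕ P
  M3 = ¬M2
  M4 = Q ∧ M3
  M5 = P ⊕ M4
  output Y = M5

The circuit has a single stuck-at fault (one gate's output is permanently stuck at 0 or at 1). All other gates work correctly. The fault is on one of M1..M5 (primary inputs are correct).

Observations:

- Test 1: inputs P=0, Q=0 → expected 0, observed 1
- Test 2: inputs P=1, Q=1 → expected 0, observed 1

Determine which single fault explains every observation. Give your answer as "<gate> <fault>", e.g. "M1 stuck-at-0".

M5 stuck-at-1

Fault-free values for test 1 (P=0, Q=0): M1=0, M2=0, M3=1, M4=0, M5=0, giving Y=0. Observed 1.
Test 1: faults giving observed 1 are {M4 stuck-at-1, M5 stuck-at-1}.
Test 2 (P=1, Q=1): fault-free M1=1, M2=0, M3=1, M4=1, M5=0 → 0; observed 1. Eliminates M4 stuck-at-1.
Only M5 stuck-at-1 is consistent with every test.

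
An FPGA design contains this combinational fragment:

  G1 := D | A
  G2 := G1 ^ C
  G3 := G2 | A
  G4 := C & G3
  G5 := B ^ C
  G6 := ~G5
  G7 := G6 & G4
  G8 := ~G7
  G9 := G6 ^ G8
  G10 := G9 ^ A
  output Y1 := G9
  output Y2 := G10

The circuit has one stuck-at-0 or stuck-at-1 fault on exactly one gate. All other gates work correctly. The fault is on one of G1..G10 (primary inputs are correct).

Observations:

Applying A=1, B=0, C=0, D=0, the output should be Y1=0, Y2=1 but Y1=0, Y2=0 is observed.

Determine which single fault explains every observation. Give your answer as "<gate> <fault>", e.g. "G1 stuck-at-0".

Fault-free values for test 1 (A=1, B=0, C=0, D=0): G1=1, G2=1, G3=1, G4=0, G5=0, G6=1, G7=0, G8=1, G9=0, G10=1, giving Y1=0, Y2=1. Observed Y1=0, Y2=0.
Test 1: faults giving observed Y1=0, Y2=0 are {G10 stuck-at-0}.
Only G10 stuck-at-0 is consistent with every test.

G10 stuck-at-0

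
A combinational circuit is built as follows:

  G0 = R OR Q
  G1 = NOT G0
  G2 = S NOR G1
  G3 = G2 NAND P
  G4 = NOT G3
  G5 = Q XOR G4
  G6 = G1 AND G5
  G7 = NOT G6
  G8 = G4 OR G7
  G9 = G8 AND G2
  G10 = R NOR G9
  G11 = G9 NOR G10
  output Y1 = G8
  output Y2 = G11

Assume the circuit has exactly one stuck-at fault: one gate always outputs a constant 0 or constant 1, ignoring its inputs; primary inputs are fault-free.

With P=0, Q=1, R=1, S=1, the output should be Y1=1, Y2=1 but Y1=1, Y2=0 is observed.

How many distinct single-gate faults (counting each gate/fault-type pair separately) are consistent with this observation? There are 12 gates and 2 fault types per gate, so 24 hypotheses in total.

4

Fault-free: G0=1, G1=0, G2=0, G3=1, G4=0, G5=1, G6=0, G7=1, G8=1, G9=0, G10=0, G11=1 → Y1=1, Y2=1. Observed Y1=1, Y2=0.
  G0: none of the 2 fault types match ✗
  G1: none of the 2 fault types match ✗
  G2: stuck-at-1 ✓; others ✗
  G3: none of the 2 fault types match ✗
  G4: none of the 2 fault types match ✗
  G5: none of the 2 fault types match ✗
  G6: none of the 2 fault types match ✗
  G7: none of the 2 fault types match ✗
  G8: none of the 2 fault types match ✗
  G9: stuck-at-1 ✓; others ✗
  G10: stuck-at-1 ✓; others ✗
  G11: stuck-at-0 ✓; others ✗
Consistent faults: {G2 stuck-at-1, G9 stuck-at-1, G10 stuck-at-1, G11 stuck-at-0} — 4 in all.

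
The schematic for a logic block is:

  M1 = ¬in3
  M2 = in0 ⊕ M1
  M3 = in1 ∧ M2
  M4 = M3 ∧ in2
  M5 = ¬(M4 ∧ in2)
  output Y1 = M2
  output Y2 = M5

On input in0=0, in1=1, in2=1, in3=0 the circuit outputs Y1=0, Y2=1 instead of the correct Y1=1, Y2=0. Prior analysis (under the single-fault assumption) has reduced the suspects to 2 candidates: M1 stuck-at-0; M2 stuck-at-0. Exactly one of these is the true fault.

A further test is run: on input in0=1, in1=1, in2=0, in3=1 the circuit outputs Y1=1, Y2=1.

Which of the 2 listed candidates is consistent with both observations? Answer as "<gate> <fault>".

M1 stuck-at-0

Evaluate each candidate on input in0=1, in1=1, in2=0, in3=1:
  M1 stuck-at-0: M1=0 [stuck-at-0], M2=1, M3=1, M4=0, M5=1 → Y1=1, Y2=1 — matches
  M2 stuck-at-0: M1=0, M2=0 [stuck-at-0], M3=0, M4=0, M5=1 → Y1=0, Y2=1 — eliminated
Only M1 stuck-at-0 reproduces the observed Y1=1, Y2=1.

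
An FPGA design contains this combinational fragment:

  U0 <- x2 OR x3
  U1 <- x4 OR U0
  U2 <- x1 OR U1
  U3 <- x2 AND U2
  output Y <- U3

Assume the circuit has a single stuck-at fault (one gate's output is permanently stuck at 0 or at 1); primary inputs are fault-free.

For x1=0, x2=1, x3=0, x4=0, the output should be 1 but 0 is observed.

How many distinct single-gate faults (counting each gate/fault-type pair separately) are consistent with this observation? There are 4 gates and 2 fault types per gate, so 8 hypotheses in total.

Fault-free: U0=1, U1=1, U2=1, U3=1 → 1. Observed 0.
  U0 stuck-at-0: output 0 ✓
  U0 stuck-at-1: output 1 ✗
  U1 stuck-at-0: output 0 ✓
  U1 stuck-at-1: output 1 ✗
  U2 stuck-at-0: output 0 ✓
  U2 stuck-at-1: output 1 ✗
  U3 stuck-at-0: output 0 ✓
  U3 stuck-at-1: output 1 ✗
Consistent faults: {U0 stuck-at-0, U1 stuck-at-0, U2 stuck-at-0, U3 stuck-at-0} — 4 in all.

4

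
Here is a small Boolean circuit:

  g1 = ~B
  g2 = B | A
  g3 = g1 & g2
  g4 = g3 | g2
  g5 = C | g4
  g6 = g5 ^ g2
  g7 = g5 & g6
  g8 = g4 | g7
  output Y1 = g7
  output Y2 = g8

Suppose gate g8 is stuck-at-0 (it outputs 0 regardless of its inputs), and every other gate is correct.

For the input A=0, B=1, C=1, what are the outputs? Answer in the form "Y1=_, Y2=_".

Y1=0, Y2=0

Propagate with g8 forced: g1=0, g2=1, g3=0, g4=1, g5=1, g6=0, g7=0, g8=0 [stuck-at-0].
So the outputs are Y1=0, Y2=0. (Without the fault they would be Y1=0, Y2=1.)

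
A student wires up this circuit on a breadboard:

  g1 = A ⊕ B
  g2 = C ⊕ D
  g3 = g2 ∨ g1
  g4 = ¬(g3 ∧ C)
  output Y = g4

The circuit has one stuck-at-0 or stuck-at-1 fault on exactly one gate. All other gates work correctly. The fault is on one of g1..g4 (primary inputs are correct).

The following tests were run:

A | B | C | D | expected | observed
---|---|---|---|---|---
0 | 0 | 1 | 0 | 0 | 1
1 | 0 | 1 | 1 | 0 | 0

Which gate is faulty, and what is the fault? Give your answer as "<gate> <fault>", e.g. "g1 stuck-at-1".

g2 stuck-at-0

Fault-free values for test 1 (A=0, B=0, C=1, D=0): g1=0, g2=1, g3=1, g4=0, giving Y=0. Observed 1.
Test 1: faults giving observed 1 are {g2 stuck-at-0, g3 stuck-at-0, g4 stuck-at-1}.
Test 2 (A=1, B=0, C=1, D=1): fault-free g1=1, g2=0, g3=1, g4=0 → 0; observed 0. Eliminates g3 stuck-at-0, g4 stuck-at-1.
Only g2 stuck-at-0 is consistent with every test.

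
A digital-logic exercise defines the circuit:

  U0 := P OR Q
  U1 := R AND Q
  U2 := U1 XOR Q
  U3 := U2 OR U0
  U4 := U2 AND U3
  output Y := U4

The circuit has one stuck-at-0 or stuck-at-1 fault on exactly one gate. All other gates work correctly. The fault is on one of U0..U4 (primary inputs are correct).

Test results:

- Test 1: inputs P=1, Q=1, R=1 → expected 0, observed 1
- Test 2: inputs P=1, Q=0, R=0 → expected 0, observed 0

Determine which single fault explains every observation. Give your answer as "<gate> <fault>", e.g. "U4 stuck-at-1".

Fault-free values for test 1 (P=1, Q=1, R=1): U0=1, U1=1, U2=0, U3=1, U4=0, giving Y=0. Observed 1.
Test 1: faults giving observed 1 are {U1 stuck-at-0, U2 stuck-at-1, U4 stuck-at-1}.
Test 2 (P=1, Q=0, R=0): fault-free U0=1, U1=0, U2=0, U3=1, U4=0 → 0; observed 0. Eliminates U2 stuck-at-1, U4 stuck-at-1.
Only U1 stuck-at-0 is consistent with every test.

U1 stuck-at-0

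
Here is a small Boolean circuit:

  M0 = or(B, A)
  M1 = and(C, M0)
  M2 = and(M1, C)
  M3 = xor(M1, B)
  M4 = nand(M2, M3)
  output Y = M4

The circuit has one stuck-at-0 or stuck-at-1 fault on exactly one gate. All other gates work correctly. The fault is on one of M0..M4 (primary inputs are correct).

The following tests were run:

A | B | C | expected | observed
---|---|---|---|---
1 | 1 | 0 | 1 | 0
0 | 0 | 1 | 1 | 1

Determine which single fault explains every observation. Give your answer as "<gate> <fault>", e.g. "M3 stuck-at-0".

Fault-free values for test 1 (A=1, B=1, C=0): M0=1, M1=0, M2=0, M3=1, M4=1, giving Y=1. Observed 0.
Test 1: faults giving observed 0 are {M2 stuck-at-1, M4 stuck-at-0}.
Test 2 (A=0, B=0, C=1): fault-free M0=0, M1=0, M2=0, M3=0, M4=1 → 1; observed 1. Eliminates M4 stuck-at-0.
Only M2 stuck-at-1 is consistent with every test.

M2 stuck-at-1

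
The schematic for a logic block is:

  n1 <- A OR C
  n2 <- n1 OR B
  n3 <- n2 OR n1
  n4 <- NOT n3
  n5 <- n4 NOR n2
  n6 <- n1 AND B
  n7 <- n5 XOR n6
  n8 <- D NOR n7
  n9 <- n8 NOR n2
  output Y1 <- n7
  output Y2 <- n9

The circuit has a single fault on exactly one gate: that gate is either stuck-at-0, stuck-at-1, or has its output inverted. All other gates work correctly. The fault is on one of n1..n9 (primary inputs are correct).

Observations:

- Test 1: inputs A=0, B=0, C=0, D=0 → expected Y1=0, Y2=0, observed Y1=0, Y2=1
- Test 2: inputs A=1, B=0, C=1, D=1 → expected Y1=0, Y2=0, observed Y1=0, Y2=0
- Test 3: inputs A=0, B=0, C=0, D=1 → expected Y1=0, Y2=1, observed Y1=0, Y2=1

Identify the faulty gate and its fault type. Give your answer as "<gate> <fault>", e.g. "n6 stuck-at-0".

Fault-free values for test 1 (A=0, B=0, C=0, D=0): n1=0, n2=0, n3=0, n4=1, n5=0, n6=0, n7=0, n8=1, n9=0, giving Y1=0, Y2=0. Observed Y1=0, Y2=1.
Test 1: faults giving observed Y1=0, Y2=1 are {n8 stuck-at-0, n8 inverted output, n9 stuck-at-1, n9 inverted output}.
Test 2 (A=1, B=0, C=1, D=1): fault-free n1=1, n2=1, n3=1, n4=0, n5=0, n6=0, n7=0, n8=0, n9=0 → Y1=0, Y2=0; observed Y1=0, Y2=0. Eliminates n9 stuck-at-1, n9 inverted output.
Test 3 (A=0, B=0, C=0, D=1): fault-free n1=0, n2=0, n3=0, n4=1, n5=0, n6=0, n7=0, n8=0, n9=1 → Y1=0, Y2=1; observed Y1=0, Y2=1. Eliminates n8 inverted output.
Only n8 stuck-at-0 is consistent with every test.

n8 stuck-at-0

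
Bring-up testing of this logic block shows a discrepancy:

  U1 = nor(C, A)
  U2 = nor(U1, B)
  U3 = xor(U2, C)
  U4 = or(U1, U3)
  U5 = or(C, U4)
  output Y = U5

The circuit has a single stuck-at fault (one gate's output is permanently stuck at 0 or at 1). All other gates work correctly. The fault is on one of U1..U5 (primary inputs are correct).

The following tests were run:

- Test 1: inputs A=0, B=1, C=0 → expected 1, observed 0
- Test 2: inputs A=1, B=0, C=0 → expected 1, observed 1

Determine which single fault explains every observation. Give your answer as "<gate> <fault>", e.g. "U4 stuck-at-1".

U1 stuck-at-0

Fault-free values for test 1 (A=0, B=1, C=0): U1=1, U2=0, U3=0, U4=1, U5=1, giving Y=1. Observed 0.
Test 1: faults giving observed 0 are {U1 stuck-at-0, U4 stuck-at-0, U5 stuck-at-0}.
Test 2 (A=1, B=0, C=0): fault-free U1=0, U2=1, U3=1, U4=1, U5=1 → 1; observed 1. Eliminates U4 stuck-at-0, U5 stuck-at-0.
Only U1 stuck-at-0 is consistent with every test.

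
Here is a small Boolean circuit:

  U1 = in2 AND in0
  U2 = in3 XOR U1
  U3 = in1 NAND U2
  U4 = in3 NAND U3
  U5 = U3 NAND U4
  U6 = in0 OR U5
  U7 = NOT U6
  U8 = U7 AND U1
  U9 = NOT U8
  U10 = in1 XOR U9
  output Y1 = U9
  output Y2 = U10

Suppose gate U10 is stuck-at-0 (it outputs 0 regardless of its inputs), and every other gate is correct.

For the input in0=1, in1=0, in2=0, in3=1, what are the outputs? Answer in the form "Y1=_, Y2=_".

Y1=1, Y2=0

Propagate with U10 forced: U1=0, U2=1, U3=1, U4=0, U5=1, U6=1, U7=0, U8=0, U9=1, U10=0 [stuck-at-0].
So the outputs are Y1=1, Y2=0. (Without the fault they would be Y1=1, Y2=1.)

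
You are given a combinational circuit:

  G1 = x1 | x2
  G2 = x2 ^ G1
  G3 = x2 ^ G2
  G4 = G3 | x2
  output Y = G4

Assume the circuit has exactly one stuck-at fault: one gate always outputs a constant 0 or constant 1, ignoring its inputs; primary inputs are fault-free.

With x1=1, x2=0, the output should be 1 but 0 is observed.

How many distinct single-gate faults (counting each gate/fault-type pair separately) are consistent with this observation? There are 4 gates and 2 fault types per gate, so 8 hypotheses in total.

Fault-free: G1=1, G2=1, G3=1, G4=1 → 1. Observed 0.
  G1 stuck-at-0: output 0 ✓
  G1 stuck-at-1: output 1 ✗
  G2 stuck-at-0: output 0 ✓
  G2 stuck-at-1: output 1 ✗
  G3 stuck-at-0: output 0 ✓
  G3 stuck-at-1: output 1 ✗
  G4 stuck-at-0: output 0 ✓
  G4 stuck-at-1: output 1 ✗
Consistent faults: {G1 stuck-at-0, G2 stuck-at-0, G3 stuck-at-0, G4 stuck-at-0} — 4 in all.

4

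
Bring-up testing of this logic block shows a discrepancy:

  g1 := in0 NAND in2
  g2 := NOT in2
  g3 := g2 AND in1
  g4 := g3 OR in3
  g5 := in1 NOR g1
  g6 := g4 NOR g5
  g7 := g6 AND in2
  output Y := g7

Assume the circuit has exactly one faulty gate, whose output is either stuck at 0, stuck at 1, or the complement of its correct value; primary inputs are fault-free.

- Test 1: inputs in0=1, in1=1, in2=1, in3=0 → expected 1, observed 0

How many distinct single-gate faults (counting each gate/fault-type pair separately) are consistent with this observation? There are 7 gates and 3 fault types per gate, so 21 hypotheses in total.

Fault-free: g1=0, g2=0, g3=0, g4=0, g5=0, g6=1, g7=1 → 1. Observed 0.
  g1: none of the 3 fault types match ✗
  g2: stuck-at-1, inverted output ✓; others ✗
  g3: stuck-at-1, inverted output ✓; others ✗
  g4: stuck-at-1, inverted output ✓; others ✗
  g5: stuck-at-1, inverted output ✓; others ✗
  g6: stuck-at-0, inverted output ✓; others ✗
  g7: stuck-at-0, inverted output ✓; others ✗
Consistent faults: {g2 stuck-at-1, g2 inverted output, g3 stuck-at-1, g3 inverted output, g4 stuck-at-1, g4 inverted output, g5 stuck-at-1, g5 inverted output, g6 stuck-at-0, g6 inverted output, g7 stuck-at-0, g7 inverted output} — 12 in all.

12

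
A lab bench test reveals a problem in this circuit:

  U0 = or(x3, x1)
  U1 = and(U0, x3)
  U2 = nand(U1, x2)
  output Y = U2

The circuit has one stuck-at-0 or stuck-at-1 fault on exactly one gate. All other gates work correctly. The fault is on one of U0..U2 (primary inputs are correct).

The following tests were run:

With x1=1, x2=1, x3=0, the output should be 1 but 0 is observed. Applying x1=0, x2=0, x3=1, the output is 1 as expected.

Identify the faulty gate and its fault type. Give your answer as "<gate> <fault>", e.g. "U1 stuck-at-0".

U1 stuck-at-1

Fault-free values for test 1 (x1=1, x2=1, x3=0): U0=1, U1=0, U2=1, giving Y=1. Observed 0.
Test 1: faults giving observed 0 are {U1 stuck-at-1, U2 stuck-at-0}.
Test 2 (x1=0, x2=0, x3=1): fault-free U0=1, U1=1, U2=1 → 1; observed 1. Eliminates U2 stuck-at-0.
Only U1 stuck-at-1 is consistent with every test.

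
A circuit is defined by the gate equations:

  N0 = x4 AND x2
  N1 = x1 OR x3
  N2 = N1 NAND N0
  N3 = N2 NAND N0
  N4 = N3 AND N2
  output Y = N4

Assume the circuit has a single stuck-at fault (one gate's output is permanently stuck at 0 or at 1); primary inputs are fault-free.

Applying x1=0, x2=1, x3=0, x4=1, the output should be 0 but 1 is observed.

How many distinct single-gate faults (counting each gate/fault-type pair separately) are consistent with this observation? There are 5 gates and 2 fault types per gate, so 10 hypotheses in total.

Fault-free: N0=1, N1=0, N2=1, N3=0, N4=0 → 0. Observed 1.
  N0 stuck-at-0: output 1 ✓
  N0 stuck-at-1: output 0 ✗
  N1 stuck-at-0: output 0 ✗
  N1 stuck-at-1: output 0 ✗
  N2 stuck-at-0: output 0 ✗
  N2 stuck-at-1: output 0 ✗
  N3 stuck-at-0: output 0 ✗
  N3 stuck-at-1: output 1 ✓
  N4 stuck-at-0: output 0 ✗
  N4 stuck-at-1: output 1 ✓
Consistent faults: {N0 stuck-at-0, N3 stuck-at-1, N4 stuck-at-1} — 3 in all.

3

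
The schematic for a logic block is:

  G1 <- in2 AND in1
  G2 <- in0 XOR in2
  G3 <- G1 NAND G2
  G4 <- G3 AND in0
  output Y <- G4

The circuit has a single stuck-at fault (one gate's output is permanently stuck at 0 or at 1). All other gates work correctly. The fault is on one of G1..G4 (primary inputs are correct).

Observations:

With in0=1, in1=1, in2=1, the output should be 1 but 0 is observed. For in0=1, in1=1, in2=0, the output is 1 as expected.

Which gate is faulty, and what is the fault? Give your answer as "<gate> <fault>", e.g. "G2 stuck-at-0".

G2 stuck-at-1

Fault-free values for test 1 (in0=1, in1=1, in2=1): G1=1, G2=0, G3=1, G4=1, giving Y=1. Observed 0.
Test 1: faults giving observed 0 are {G2 stuck-at-1, G3 stuck-at-0, G4 stuck-at-0}.
Test 2 (in0=1, in1=1, in2=0): fault-free G1=0, G2=1, G3=1, G4=1 → 1; observed 1. Eliminates G3 stuck-at-0, G4 stuck-at-0.
Only G2 stuck-at-1 is consistent with every test.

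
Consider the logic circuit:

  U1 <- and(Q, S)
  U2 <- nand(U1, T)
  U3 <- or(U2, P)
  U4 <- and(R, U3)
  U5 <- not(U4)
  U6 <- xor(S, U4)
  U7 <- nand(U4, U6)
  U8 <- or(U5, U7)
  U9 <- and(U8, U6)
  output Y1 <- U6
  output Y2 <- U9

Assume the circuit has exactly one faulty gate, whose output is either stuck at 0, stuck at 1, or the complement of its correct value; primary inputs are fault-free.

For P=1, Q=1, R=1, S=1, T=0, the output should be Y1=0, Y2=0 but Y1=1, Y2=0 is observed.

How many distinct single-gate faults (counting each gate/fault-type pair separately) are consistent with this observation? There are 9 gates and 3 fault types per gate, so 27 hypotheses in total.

Fault-free: U1=1, U2=1, U3=1, U4=1, U5=0, U6=0, U7=1, U8=1, U9=0 → Y1=0, Y2=0. Observed Y1=1, Y2=0.
  U1: none of the 3 fault types match ✗
  U2: none of the 3 fault types match ✗
  U3: none of the 3 fault types match ✗
  U4: none of the 3 fault types match ✗
  U5: none of the 3 fault types match ✗
  U6: stuck-at-1, inverted output ✓; others ✗
  U7: none of the 3 fault types match ✗
  U8: none of the 3 fault types match ✗
  U9: none of the 3 fault types match ✗
Consistent faults: {U6 stuck-at-1, U6 inverted output} — 2 in all.

2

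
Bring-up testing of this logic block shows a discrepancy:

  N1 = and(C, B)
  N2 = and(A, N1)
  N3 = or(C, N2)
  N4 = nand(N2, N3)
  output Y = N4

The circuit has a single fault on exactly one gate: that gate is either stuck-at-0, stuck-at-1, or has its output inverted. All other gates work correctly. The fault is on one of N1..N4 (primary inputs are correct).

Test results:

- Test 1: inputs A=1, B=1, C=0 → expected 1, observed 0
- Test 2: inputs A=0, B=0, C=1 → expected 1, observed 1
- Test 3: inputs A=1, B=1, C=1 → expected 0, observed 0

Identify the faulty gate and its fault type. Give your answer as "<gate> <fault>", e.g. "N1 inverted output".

N1 stuck-at-1

Fault-free values for test 1 (A=1, B=1, C=0): N1=0, N2=0, N3=0, N4=1, giving Y=1. Observed 0.
Test 1: faults giving observed 0 are {N1 stuck-at-1, N1 inverted output, N2 stuck-at-1, N2 inverted output, N4 stuck-at-0, N4 inverted output}.
Test 2 (A=0, B=0, C=1): fault-free N1=0, N2=0, N3=1, N4=1 → 1; observed 1. Eliminates N2 stuck-at-1, N2 inverted output, N4 stuck-at-0, N4 inverted output.
Test 3 (A=1, B=1, C=1): fault-free N1=1, N2=1, N3=1, N4=0 → 0; observed 0. Eliminates N1 inverted output.
Only N1 stuck-at-1 is consistent with every test.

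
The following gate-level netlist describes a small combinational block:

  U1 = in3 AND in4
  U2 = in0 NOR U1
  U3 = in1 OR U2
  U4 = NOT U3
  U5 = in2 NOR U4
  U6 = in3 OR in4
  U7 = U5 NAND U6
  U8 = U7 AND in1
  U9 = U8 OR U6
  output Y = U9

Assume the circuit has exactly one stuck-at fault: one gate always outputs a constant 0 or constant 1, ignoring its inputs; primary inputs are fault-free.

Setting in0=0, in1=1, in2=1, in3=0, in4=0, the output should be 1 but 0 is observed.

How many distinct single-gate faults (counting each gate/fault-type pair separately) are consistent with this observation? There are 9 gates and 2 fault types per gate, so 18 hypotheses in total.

Fault-free: U1=0, U2=1, U3=1, U4=0, U5=0, U6=0, U7=1, U8=1, U9=1 → 1. Observed 0.
  U1: none of the 2 fault types match ✗
  U2: none of the 2 fault types match ✗
  U3: none of the 2 fault types match ✗
  U4: none of the 2 fault types match ✗
  U5: none of the 2 fault types match ✗
  U6: none of the 2 fault types match ✗
  U7: stuck-at-0 ✓; others ✗
  U8: stuck-at-0 ✓; others ✗
  U9: stuck-at-0 ✓; others ✗
Consistent faults: {U7 stuck-at-0, U8 stuck-at-0, U9 stuck-at-0} — 3 in all.

3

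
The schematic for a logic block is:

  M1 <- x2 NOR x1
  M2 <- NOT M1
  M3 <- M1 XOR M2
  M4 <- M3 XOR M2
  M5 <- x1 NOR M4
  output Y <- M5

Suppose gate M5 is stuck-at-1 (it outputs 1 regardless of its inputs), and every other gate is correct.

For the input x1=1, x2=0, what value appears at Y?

Propagate with M5 forced: M1=0, M2=1, M3=1, M4=0, M5=1 [stuck-at-1].
So Y = 1. (Without the fault it would be 0.)

1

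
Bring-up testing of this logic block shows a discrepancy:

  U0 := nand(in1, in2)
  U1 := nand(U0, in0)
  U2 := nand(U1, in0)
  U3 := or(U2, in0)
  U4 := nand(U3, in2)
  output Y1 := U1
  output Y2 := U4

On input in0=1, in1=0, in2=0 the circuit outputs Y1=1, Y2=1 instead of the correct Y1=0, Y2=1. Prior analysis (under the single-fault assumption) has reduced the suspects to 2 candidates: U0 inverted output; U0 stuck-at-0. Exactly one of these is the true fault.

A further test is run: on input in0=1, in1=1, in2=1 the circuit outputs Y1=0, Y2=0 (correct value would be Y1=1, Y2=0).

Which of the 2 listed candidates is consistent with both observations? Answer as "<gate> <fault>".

Evaluate each candidate on input in0=1, in1=1, in2=1:
  U0 inverted output: U0=1 [inverted output], U1=0, U2=1, U3=1, U4=0 → Y1=0, Y2=0 — matches
  U0 stuck-at-0: U0=0 [stuck-at-0], U1=1, U2=0, U3=1, U4=0 → Y1=1, Y2=0 — eliminated
Only U0 inverted output reproduces the observed Y1=0, Y2=0.

U0 inverted output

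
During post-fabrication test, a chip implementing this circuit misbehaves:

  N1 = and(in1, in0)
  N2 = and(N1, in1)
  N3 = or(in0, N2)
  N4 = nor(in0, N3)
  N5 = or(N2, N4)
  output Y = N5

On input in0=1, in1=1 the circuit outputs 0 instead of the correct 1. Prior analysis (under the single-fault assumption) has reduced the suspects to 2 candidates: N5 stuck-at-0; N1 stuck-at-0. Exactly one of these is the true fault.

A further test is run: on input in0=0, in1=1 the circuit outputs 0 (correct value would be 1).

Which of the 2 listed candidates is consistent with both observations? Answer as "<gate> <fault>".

Evaluate each candidate on input in0=0, in1=1:
  N5 stuck-at-0: N1=0, N2=0, N3=0, N4=1, N5=0 [stuck-at-0] → 0 — matches
  N1 stuck-at-0: N1=0 [stuck-at-0], N2=0, N3=0, N4=1, N5=1 → 1 — eliminated
Only N5 stuck-at-0 reproduces the observed 0.

N5 stuck-at-0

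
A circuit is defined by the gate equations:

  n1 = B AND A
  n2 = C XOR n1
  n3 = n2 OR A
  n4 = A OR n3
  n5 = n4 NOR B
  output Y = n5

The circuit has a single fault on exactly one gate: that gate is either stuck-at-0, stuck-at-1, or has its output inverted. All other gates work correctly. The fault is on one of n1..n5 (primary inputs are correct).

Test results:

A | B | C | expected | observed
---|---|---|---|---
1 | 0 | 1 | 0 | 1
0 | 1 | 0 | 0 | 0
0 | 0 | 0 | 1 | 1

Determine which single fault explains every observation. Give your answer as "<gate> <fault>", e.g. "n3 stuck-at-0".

Fault-free values for test 1 (A=1, B=0, C=1): n1=0, n2=1, n3=1, n4=1, n5=0, giving Y=0. Observed 1.
Test 1: faults giving observed 1 are {n4 stuck-at-0, n4 inverted output, n5 stuck-at-1, n5 inverted output}.
Test 2 (A=0, B=1, C=0): fault-free n1=0, n2=0, n3=0, n4=0, n5=0 → 0; observed 0. Eliminates n5 stuck-at-1, n5 inverted output.
Test 3 (A=0, B=0, C=0): fault-free n1=0, n2=0, n3=0, n4=0, n5=1 → 1; observed 1. Eliminates n4 inverted output.
Only n4 stuck-at-0 is consistent with every test.

n4 stuck-at-0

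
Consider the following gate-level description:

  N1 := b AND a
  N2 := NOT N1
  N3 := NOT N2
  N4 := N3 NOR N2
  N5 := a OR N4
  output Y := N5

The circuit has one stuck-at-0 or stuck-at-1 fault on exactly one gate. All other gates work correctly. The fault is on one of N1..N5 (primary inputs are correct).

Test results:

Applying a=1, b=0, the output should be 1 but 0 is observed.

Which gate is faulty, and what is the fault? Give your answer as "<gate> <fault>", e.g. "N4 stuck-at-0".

Fault-free values for test 1 (a=1, b=0): N1=0, N2=1, N3=0, N4=0, N5=1, giving Y=1. Observed 0.
Test 1: faults giving observed 0 are {N5 stuck-at-0}.
Only N5 stuck-at-0 is consistent with every test.

N5 stuck-at-0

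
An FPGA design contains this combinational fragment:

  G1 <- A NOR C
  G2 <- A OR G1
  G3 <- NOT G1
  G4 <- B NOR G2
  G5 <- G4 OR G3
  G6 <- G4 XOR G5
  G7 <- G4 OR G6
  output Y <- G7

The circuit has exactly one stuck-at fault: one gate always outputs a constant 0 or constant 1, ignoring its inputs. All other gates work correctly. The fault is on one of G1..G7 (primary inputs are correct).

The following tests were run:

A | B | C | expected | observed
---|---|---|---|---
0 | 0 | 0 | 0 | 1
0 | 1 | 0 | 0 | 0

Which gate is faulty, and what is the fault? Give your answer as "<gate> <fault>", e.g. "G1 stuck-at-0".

Fault-free values for test 1 (A=0, B=0, C=0): G1=1, G2=1, G3=0, G4=0, G5=0, G6=0, G7=0, giving Y=0. Observed 1.
Test 1: faults giving observed 1 are {G1 stuck-at-0, G2 stuck-at-0, G3 stuck-at-1, G4 stuck-at-1, G5 stuck-at-1, G6 stuck-at-1, G7 stuck-at-1}.
Test 2 (A=0, B=1, C=0): fault-free G1=1, G2=1, G3=0, G4=0, G5=0, G6=0, G7=0 → 0; observed 0. Eliminates G1 stuck-at-0, G3 stuck-at-1, G4 stuck-at-1, G5 stuck-at-1, G6 stuck-at-1, G7 stuck-at-1.
Only G2 stuck-at-0 is consistent with every test.

G2 stuck-at-0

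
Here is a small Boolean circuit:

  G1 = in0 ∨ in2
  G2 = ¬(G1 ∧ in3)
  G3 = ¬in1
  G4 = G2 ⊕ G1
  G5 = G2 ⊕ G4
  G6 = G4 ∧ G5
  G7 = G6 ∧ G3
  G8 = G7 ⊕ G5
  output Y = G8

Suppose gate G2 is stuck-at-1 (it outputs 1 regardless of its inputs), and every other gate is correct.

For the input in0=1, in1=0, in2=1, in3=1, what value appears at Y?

Propagate with G2 forced: G1=1, G2=1 [stuck-at-1], G3=1, G4=0, G5=1, G6=0, G7=0, G8=1.
So Y = 1. (Without the fault it would be 0.)

1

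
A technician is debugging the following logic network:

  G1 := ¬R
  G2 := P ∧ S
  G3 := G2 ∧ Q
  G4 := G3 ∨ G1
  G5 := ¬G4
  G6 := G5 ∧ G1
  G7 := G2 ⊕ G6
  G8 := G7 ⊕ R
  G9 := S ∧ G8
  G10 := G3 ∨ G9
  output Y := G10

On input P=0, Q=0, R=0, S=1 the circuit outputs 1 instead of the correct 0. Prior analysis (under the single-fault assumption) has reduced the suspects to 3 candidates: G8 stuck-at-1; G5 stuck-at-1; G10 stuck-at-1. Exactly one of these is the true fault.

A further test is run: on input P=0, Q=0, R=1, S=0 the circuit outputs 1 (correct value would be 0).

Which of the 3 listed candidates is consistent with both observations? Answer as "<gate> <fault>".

Evaluate each candidate on input P=0, Q=0, R=1, S=0:
  G8 stuck-at-1: G1=0, G2=0, G3=0, G4=0, G5=1, G6=0, G7=0, G8=1 [stuck-at-1], G9=0, G10=0 → 0 — eliminated
  G5 stuck-at-1: G1=0, G2=0, G3=0, G4=0, G5=1 [stuck-at-1], G6=0, G7=0, G8=1, G9=0, G10=0 → 0 — eliminated
  G10 stuck-at-1: G1=0, G2=0, G3=0, G4=0, G5=1, G6=0, G7=0, G8=1, G9=0, G10=1 [stuck-at-1] → 1 — matches
Only G10 stuck-at-1 reproduces the observed 1.

G10 stuck-at-1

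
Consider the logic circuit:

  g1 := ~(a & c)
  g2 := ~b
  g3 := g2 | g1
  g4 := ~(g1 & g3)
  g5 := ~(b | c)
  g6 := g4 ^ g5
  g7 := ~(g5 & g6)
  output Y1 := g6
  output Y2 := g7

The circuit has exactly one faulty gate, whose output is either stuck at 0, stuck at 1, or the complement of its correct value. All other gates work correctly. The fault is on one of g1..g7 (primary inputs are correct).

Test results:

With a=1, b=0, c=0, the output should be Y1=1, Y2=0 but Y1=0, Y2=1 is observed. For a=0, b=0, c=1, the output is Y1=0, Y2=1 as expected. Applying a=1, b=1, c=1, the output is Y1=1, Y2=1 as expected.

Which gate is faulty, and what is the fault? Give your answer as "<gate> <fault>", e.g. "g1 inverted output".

Fault-free values for test 1 (a=1, b=0, c=0): g1=1, g2=1, g3=1, g4=0, g5=1, g6=1, g7=0, giving Y1=1, Y2=0. Observed Y1=0, Y2=1.
Test 1: faults giving observed Y1=0, Y2=1 are {g1 stuck-at-0, g1 inverted output, g3 stuck-at-0, g3 inverted output, g4 stuck-at-1, g4 inverted output, g5 stuck-at-0, g5 inverted output, g6 stuck-at-0, g6 inverted output}.
Test 2 (a=0, b=0, c=1): fault-free g1=1, g2=1, g3=1, g4=0, g5=0, g6=0, g7=1 → Y1=0, Y2=1; observed Y1=0, Y2=1. Eliminates g1 stuck-at-0, g1 inverted output, g3 stuck-at-0, g3 inverted output, g4 stuck-at-1, g4 inverted output, g5 inverted output, g6 inverted output.
Test 3 (a=1, b=1, c=1): fault-free g1=0, g2=0, g3=0, g4=1, g5=0, g6=1, g7=1 → Y1=1, Y2=1; observed Y1=1, Y2=1. Eliminates g6 stuck-at-0.
Only g5 stuck-at-0 is consistent with every test.

g5 stuck-at-0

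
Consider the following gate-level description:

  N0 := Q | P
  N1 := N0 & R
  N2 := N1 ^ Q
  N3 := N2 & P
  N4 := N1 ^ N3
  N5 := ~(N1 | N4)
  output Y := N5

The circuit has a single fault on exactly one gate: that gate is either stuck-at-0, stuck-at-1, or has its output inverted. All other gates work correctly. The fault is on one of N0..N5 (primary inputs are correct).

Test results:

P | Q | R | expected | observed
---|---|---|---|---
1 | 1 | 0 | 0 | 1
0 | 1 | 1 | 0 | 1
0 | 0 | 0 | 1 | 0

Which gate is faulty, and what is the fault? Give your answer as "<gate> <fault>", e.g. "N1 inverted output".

N5 inverted output

Fault-free values for test 1 (P=1, Q=1, R=0): N0=1, N1=0, N2=1, N3=1, N4=1, N5=0, giving Y=0. Observed 1.
Test 1: faults giving observed 1 are {N2 stuck-at-0, N2 inverted output, N3 stuck-at-0, N3 inverted output, N4 stuck-at-0, N4 inverted output, N5 stuck-at-1, N5 inverted output}.
Test 2 (P=0, Q=1, R=1): fault-free N0=1, N1=1, N2=0, N3=0, N4=1, N5=0 → 0; observed 1. Eliminates N2 stuck-at-0, N2 inverted output, N3 stuck-at-0, N3 inverted output, N4 stuck-at-0, N4 inverted output.
Test 3 (P=0, Q=0, R=0): fault-free N0=0, N1=0, N2=0, N3=0, N4=0, N5=1 → 1; observed 0. Eliminates N5 stuck-at-1.
Only N5 inverted output is consistent with every test.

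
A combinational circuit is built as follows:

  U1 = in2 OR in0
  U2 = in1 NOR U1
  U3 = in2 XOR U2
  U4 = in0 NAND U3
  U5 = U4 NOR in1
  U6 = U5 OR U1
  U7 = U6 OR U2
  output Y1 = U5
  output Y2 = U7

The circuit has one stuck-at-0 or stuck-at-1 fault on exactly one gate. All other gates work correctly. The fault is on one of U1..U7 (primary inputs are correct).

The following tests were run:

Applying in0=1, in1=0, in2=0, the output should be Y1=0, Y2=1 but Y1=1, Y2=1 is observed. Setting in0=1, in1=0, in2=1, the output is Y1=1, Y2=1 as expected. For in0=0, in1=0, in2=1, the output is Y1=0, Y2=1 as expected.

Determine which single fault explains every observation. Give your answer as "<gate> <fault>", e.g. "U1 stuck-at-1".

Fault-free values for test 1 (in0=1, in1=0, in2=0): U1=1, U2=0, U3=0, U4=1, U5=0, U6=1, U7=1, giving Y1=0, Y2=1. Observed Y1=1, Y2=1.
Test 1: faults giving observed Y1=1, Y2=1 are {U1 stuck-at-0, U2 stuck-at-1, U3 stuck-at-1, U4 stuck-at-0, U5 stuck-at-1}.
Test 2 (in0=1, in1=0, in2=1): fault-free U1=1, U2=0, U3=1, U4=0, U5=1, U6=1, U7=1 → Y1=1, Y2=1; observed Y1=1, Y2=1. Eliminates U1 stuck-at-0, U2 stuck-at-1.
Test 3 (in0=0, in1=0, in2=1): fault-free U1=1, U2=0, U3=1, U4=1, U5=0, U6=1, U7=1 → Y1=0, Y2=1; observed Y1=0, Y2=1. Eliminates U4 stuck-at-0, U5 stuck-at-1.
Only U3 stuck-at-1 is consistent with every test.

U3 stuck-at-1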